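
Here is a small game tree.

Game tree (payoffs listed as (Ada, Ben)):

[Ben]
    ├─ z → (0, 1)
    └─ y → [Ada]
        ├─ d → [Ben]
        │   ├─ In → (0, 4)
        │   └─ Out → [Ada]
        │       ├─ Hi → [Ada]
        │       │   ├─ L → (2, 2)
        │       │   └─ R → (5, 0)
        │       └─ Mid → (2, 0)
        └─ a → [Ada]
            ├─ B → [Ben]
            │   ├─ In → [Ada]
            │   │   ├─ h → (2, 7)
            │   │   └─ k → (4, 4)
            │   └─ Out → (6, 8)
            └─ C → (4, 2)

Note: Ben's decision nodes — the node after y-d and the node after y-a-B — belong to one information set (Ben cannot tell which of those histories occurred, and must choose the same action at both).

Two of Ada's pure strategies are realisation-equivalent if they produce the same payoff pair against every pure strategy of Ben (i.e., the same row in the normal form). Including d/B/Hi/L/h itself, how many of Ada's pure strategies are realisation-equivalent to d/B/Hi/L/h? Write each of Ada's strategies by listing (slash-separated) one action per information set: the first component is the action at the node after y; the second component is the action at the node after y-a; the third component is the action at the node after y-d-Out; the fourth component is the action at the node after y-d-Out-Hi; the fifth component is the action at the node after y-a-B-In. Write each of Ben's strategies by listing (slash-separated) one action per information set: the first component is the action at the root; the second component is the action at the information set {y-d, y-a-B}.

Row for d/B/Hi/L/h (columns z/In, z/Out, y/In, y/Out): (0,1) (0,1) (0,4) (2,2).
Under d/B/Hi/L/h, Ada's choice at the node after y-a and at the node after y-a-B-In can never be reached regardless of what Ben does, so varying those choices leaves every outcome unchanged.
Holding the reachable choices fixed and varying the unreachable ones freely already gives 2 × 2 = 4 equivalent strategies.
No other strategy reproduces this row, so those 4 are the full class: d/B/Hi/L/h, d/B/Hi/L/k, d/C/Hi/L/h, d/C/Hi/L/k.

4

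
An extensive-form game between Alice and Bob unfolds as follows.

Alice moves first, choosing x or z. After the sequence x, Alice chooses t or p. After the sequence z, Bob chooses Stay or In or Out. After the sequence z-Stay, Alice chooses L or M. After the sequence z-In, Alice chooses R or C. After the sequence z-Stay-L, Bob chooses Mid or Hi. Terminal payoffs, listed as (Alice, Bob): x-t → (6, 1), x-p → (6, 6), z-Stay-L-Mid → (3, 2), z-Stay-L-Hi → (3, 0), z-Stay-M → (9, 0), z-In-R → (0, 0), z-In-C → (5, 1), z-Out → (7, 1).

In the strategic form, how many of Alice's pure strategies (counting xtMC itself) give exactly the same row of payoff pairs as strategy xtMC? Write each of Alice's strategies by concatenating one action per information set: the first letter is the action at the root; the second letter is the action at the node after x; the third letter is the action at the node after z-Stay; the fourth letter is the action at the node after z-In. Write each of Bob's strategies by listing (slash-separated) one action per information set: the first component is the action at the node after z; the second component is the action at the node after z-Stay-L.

4

Row for xtMC (columns Stay/Mid, Stay/Hi, In/Mid, In/Hi, Out/Mid, Out/Hi): (6,1) (6,1) (6,1) (6,1) (6,1) (6,1).
Under xtMC, Alice's choice at the node after z-Stay and at the node after z-In can never be reached regardless of what Bob does, so varying those choices leaves every outcome unchanged.
Holding the reachable choices fixed and varying the unreachable ones freely already gives 2 × 2 = 4 equivalent strategies.
No other strategy reproduces this row, so those 4 are the full class: xtLR, xtLC, xtMR, xtMC.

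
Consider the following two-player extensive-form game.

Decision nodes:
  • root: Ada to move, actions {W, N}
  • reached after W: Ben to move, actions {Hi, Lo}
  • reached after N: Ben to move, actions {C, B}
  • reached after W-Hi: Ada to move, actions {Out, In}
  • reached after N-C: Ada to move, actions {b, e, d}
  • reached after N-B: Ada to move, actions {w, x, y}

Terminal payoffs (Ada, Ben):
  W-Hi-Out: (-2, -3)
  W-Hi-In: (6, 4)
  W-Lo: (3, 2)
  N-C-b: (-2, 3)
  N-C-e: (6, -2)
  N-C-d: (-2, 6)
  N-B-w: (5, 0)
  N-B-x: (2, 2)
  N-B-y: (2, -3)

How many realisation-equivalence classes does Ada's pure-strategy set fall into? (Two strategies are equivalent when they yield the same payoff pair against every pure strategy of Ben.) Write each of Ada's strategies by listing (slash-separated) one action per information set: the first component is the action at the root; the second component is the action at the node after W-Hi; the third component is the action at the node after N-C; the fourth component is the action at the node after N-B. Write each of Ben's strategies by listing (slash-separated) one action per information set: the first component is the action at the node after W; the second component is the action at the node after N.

11

Ada has 36 pure strategies: W/Out/b/w, W/Out/b/x, W/Out/b/y, W/Out/e/w, W/Out/e/x, W/Out/e/y, W/Out/d/w, W/Out/d/x, W/Out/d/y, W/In/b/w, W/In/b/x, W/In/b/y, W/In/e/w, W/In/e/x, W/In/e/y, W/In/d/w, W/In/d/x, W/In/d/y, N/Out/b/w, N/Out/b/x, N/Out/b/y, N/Out/e/w, N/Out/e/x, N/Out/e/y, N/Out/d/w, N/Out/d/x, N/Out/d/y, N/In/b/w, N/In/b/x, N/In/b/y, N/In/e/w, N/In/e/x, N/In/e/y, N/In/d/w, N/In/d/x, N/In/d/y. Columns: Hi/C, Hi/B, Lo/C, Lo/B.
{W/Out/b/w, W/Out/b/x, W/Out/b/y, W/Out/e/w, W/Out/e/x, W/Out/e/y, W/Out/d/w, W/Out/d/x, W/Out/d/y} → row (-2,-3) (-2,-3) (3,2) (3,2)
{W/In/b/w, W/In/b/x, W/In/b/y, W/In/e/w, W/In/e/x, W/In/e/y, W/In/d/w, W/In/d/x, W/In/d/y} → row (6,4) (6,4) (3,2) (3,2)
{N/Out/b/w, N/In/b/w} → row (-2,3) (5,0) (-2,3) (5,0)
{N/Out/b/x, N/In/b/x} → row (-2,3) (2,2) (-2,3) (2,2)
{N/Out/b/y, N/In/b/y} → row (-2,3) (2,-3) (-2,3) (2,-3)
{N/Out/e/w, N/In/e/w} → row (6,-2) (5,0) (6,-2) (5,0)
{N/Out/e/x, N/In/e/x} → row (6,-2) (2,2) (6,-2) (2,2)
{N/Out/e/y, N/In/e/y} → row (6,-2) (2,-3) (6,-2) (2,-3)
{N/Out/d/w, N/In/d/w} → row (-2,6) (5,0) (-2,6) (5,0)
{N/Out/d/x, N/In/d/x} → row (-2,6) (2,2) (-2,6) (2,2)
{N/Out/d/y, N/In/d/y} → row (-2,6) (2,-3) (-2,6) (2,-3)
That's 11 distinct rows out of 36 strategies.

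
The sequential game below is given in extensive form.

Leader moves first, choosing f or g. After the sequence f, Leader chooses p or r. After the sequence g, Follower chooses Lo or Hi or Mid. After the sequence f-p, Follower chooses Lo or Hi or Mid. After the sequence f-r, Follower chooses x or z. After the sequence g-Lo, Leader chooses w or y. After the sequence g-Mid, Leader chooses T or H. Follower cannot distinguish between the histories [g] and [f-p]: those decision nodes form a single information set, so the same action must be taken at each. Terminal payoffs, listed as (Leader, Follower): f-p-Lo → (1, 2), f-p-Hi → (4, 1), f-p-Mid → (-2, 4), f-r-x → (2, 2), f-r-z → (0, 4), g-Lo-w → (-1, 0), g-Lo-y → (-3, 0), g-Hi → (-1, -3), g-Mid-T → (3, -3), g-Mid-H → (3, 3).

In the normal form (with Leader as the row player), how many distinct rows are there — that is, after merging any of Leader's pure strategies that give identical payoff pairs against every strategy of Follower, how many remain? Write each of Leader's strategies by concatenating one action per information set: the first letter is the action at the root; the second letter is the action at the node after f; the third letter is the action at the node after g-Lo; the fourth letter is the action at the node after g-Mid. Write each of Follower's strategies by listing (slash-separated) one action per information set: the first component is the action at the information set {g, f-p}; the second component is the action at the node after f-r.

6

Leader has 16 pure strategies: fpwT, fpwH, fpyT, fpyH, frwT, frwH, fryT, fryH, gpwT, gpwH, gpyT, gpyH, grwT, grwH, gryT, gryH. Columns: Lo/x, Lo/z, Hi/x, Hi/z, Mid/x, Mid/z.
{fpwT, fpwH, fpyT, fpyH} → row (1,2) (1,2) (4,1) (4,1) (-2,4) (-2,4)
{frwT, frwH, fryT, fryH} → row (2,2) (0,4) (2,2) (0,4) (2,2) (0,4)
{gpwT, grwT} → row (-1,0) (-1,0) (-1,-3) (-1,-3) (3,-3) (3,-3)
{gpwH, grwH} → row (-1,0) (-1,0) (-1,-3) (-1,-3) (3,3) (3,3)
{gpyT, gryT} → row (-3,0) (-3,0) (-1,-3) (-1,-3) (3,-3) (3,-3)
{gpyH, gryH} → row (-3,0) (-3,0) (-1,-3) (-1,-3) (3,3) (3,3)
That's 6 distinct rows out of 16 strategies.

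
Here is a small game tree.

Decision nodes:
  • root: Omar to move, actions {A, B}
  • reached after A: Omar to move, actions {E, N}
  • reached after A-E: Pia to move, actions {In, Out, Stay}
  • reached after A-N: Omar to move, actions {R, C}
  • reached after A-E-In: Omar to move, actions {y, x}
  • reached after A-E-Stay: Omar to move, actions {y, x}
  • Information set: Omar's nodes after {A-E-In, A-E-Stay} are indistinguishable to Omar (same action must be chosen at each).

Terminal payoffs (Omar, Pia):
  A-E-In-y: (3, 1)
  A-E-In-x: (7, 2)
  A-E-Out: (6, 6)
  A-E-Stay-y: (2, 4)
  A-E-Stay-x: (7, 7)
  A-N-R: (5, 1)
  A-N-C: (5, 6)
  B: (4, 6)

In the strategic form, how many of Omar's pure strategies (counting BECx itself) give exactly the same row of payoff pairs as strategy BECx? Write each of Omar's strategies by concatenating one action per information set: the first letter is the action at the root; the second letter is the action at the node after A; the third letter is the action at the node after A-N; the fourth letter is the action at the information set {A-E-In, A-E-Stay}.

8

Row for BECx (columns In, Out, Stay): (4,6) (4,6) (4,6).
Under BECx, Omar's choice at the node after A and at the node after A-N and at the information set {A-E-In, A-E-Stay} can never be reached regardless of what Pia does, so varying those choices leaves every outcome unchanged.
Holding the reachable choices fixed and varying the unreachable ones freely already gives 2 × 2 × 2 = 8 equivalent strategies.
No other strategy reproduces this row, so those 8 are the full class: BERy, BERx, BECy, BECx, BNRy, BNRx, BNCy, BNCx.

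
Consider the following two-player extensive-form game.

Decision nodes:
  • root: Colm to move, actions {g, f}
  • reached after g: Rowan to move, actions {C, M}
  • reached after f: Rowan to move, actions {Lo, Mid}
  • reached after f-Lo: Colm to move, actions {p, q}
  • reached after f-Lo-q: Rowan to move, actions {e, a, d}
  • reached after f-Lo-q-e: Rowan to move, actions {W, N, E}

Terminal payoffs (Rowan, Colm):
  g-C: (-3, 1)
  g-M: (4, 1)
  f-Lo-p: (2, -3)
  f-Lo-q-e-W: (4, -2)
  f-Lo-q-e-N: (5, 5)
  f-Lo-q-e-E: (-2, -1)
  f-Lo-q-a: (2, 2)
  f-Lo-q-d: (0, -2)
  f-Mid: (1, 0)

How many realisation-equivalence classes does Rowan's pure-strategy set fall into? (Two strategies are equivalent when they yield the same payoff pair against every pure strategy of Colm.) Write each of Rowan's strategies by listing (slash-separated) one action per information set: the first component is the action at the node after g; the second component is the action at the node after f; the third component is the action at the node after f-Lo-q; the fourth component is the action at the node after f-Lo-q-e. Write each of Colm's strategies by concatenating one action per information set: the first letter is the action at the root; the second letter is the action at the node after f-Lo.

Rowan has 36 pure strategies: C/Lo/e/W, C/Lo/e/N, C/Lo/e/E, C/Lo/a/W, C/Lo/a/N, C/Lo/a/E, C/Lo/d/W, C/Lo/d/N, C/Lo/d/E, C/Mid/e/W, C/Mid/e/N, C/Mid/e/E, C/Mid/a/W, C/Mid/a/N, C/Mid/a/E, C/Mid/d/W, C/Mid/d/N, C/Mid/d/E, M/Lo/e/W, M/Lo/e/N, M/Lo/e/E, M/Lo/a/W, M/Lo/a/N, M/Lo/a/E, M/Lo/d/W, M/Lo/d/N, M/Lo/d/E, M/Mid/e/W, M/Mid/e/N, M/Mid/e/E, M/Mid/a/W, M/Mid/a/N, M/Mid/a/E, M/Mid/d/W, M/Mid/d/N, M/Mid/d/E. Columns: gp, gq, fp, fq.
{C/Lo/e/W} → row (-3,1) (-3,1) (2,-3) (4,-2)
{C/Lo/e/N} → row (-3,1) (-3,1) (2,-3) (5,5)
{C/Lo/e/E} → row (-3,1) (-3,1) (2,-3) (-2,-1)
{C/Lo/a/W, C/Lo/a/N, C/Lo/a/E} → row (-3,1) (-3,1) (2,-3) (2,2)
{C/Lo/d/W, C/Lo/d/N, C/Lo/d/E} → row (-3,1) (-3,1) (2,-3) (0,-2)
{C/Mid/e/W, C/Mid/e/N, C/Mid/e/E, C/Mid/a/W, C/Mid/a/N, C/Mid/a/E, C/Mid/d/W, C/Mid/d/N, C/Mid/d/E} → row (-3,1) (-3,1) (1,0) (1,0)
{M/Lo/e/W} → row (4,1) (4,1) (2,-3) (4,-2)
{M/Lo/e/N} → row (4,1) (4,1) (2,-3) (5,5)
{M/Lo/e/E} → row (4,1) (4,1) (2,-3) (-2,-1)
{M/Lo/a/W, M/Lo/a/N, M/Lo/a/E} → row (4,1) (4,1) (2,-3) (2,2)
{M/Lo/d/W, M/Lo/d/N, M/Lo/d/E} → row (4,1) (4,1) (2,-3) (0,-2)
{M/Mid/e/W, M/Mid/e/N, M/Mid/e/E, M/Mid/a/W, M/Mid/a/N, M/Mid/a/E, M/Mid/d/W, M/Mid/d/N, M/Mid/d/E} → row (4,1) (4,1) (1,0) (1,0)
That's 12 distinct rows out of 36 strategies.

12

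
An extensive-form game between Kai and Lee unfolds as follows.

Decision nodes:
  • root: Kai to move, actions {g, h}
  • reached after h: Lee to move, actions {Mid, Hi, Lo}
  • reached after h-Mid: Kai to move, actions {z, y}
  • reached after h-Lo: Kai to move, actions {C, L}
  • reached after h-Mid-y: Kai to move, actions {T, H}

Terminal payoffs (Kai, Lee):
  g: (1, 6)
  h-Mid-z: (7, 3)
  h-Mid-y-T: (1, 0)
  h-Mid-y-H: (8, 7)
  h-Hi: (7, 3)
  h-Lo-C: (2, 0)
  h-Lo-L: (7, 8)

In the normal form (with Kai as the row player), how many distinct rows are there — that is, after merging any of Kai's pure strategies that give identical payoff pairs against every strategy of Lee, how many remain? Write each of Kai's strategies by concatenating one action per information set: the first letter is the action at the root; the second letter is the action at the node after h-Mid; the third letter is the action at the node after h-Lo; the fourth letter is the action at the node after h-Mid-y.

Kai has 16 pure strategies: gzCT, gzCH, gzLT, gzLH, gyCT, gyCH, gyLT, gyLH, hzCT, hzCH, hzLT, hzLH, hyCT, hyCH, hyLT, hyLH. Columns: Mid, Hi, Lo.
{gzCT, gzCH, gzLT, gzLH, gyCT, gyCH, gyLT, gyLH} → row (1,6) (1,6) (1,6)
{hzCT, hzCH} → row (7,3) (7,3) (2,0)
{hzLT, hzLH} → row (7,3) (7,3) (7,8)
{hyCT} → row (1,0) (7,3) (2,0)
{hyCH} → row (8,7) (7,3) (2,0)
{hyLT} → row (1,0) (7,3) (7,8)
{hyLH} → row (8,7) (7,3) (7,8)
That's 7 distinct rows out of 16 strategies.

7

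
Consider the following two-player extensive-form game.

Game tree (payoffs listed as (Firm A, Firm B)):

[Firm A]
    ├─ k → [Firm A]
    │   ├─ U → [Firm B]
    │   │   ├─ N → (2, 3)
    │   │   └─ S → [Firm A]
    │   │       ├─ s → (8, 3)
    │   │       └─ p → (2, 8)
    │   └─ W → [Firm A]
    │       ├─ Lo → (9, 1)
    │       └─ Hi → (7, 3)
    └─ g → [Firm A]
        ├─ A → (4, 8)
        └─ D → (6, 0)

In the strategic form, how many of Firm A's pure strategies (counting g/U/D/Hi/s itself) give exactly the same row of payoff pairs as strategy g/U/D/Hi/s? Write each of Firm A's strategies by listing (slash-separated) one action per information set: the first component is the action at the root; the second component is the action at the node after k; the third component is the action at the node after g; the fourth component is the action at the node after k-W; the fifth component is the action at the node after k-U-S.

8

Row for g/U/D/Hi/s (columns N, S): (6,0) (6,0).
Under g/U/D/Hi/s, Firm A's choice at the node after k and at the node after k-W and at the node after k-U-S can never be reached regardless of what Firm B does, so varying those choices leaves every outcome unchanged.
Holding the reachable choices fixed and varying the unreachable ones freely already gives 2 × 2 × 2 = 8 equivalent strategies.
No other strategy reproduces this row, so those 8 are the full class: g/U/D/Lo/s, g/U/D/Lo/p, g/U/D/Hi/s, g/U/D/Hi/p, g/W/D/Lo/s, g/W/D/Lo/p, g/W/D/Hi/s, g/W/D/Hi/p.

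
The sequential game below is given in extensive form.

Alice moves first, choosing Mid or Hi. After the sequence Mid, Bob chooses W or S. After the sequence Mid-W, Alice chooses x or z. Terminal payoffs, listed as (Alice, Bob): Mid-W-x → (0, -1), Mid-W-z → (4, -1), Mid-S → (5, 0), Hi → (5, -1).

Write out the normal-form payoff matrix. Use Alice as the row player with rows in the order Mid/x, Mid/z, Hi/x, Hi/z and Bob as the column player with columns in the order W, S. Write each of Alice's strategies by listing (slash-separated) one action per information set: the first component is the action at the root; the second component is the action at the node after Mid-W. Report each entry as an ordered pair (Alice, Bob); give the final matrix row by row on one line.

             W        S
Mid/x   (0,-1)    (5,0)
Mid/z   (4,-1)    (5,0)
 Hi/x   (5,-1)   (5,-1)
 Hi/z   (5,-1)   (5,-1)

Mid/x: (0,-1) (5,0) | Mid/z: (4,-1) (5,0) | Hi/x: (5,-1) (5,-1) | Hi/z: (5,-1) (5,-1)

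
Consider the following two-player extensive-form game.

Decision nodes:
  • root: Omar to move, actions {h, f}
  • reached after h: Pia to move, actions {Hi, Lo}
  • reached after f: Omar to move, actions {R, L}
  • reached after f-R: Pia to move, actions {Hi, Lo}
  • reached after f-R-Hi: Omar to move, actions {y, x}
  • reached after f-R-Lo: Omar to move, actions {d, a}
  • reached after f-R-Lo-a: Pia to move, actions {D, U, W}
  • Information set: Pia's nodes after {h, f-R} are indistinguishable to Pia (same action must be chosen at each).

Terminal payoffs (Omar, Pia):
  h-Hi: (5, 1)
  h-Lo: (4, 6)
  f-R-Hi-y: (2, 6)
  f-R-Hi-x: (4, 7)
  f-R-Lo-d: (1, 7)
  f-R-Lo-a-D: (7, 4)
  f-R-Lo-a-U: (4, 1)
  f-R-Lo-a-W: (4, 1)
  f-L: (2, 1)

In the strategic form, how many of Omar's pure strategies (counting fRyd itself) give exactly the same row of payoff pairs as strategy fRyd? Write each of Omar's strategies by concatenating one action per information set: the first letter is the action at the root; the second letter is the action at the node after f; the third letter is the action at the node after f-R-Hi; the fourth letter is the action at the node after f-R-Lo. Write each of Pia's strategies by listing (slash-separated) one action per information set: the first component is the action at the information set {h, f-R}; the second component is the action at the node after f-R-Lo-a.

Row for fRyd (columns Hi/D, Hi/U, Hi/W, Lo/D, Lo/U, Lo/W): (2,6) (2,6) (2,6) (1,7) (1,7) (1,7).
Every one of Omar's information sets is on the play path for some reply by Pia when Omar follows fRyd.
Changing the action at any of them therefore changes at least one column, so only fRyd itself gives this row.

1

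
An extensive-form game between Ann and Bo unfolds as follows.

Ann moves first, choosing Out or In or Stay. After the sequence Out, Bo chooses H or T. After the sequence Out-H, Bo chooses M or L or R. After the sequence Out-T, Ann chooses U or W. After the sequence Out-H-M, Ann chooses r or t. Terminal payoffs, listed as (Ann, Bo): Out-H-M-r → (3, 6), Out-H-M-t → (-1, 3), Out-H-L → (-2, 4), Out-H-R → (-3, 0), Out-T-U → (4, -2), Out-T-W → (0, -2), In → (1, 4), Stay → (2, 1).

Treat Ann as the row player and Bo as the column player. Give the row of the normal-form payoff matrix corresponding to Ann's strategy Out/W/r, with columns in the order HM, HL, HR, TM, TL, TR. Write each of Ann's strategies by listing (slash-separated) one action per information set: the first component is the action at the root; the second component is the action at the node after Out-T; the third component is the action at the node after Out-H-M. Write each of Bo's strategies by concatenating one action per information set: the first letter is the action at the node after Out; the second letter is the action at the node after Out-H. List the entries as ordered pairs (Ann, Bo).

(3,6) (-2,4) (-3,0) (0,-2) (0,-2) (0,-2)

vs HM: Ann plays Out → Bo plays H at [Out] → Bo plays M at [Out-H] → Ann plays r at [Out-H-M] → (3, 6)
vs HL: Ann plays Out → Bo plays H at [Out] → Bo plays L at [Out-H] → (-2, 4)
vs HR: Ann plays Out → Bo plays H at [Out] → Bo plays R at [Out-H] → (-3, 0)
vs TM: Ann plays Out → Bo plays T at [Out] → Ann plays W at [Out-T] → (0, -2)
vs TL: Ann plays Out → Bo plays T at [Out] → Ann plays W at [Out-T] → (0, -2)
vs TR: Ann plays Out → Bo plays T at [Out] → Ann plays W at [Out-T] → (0, -2)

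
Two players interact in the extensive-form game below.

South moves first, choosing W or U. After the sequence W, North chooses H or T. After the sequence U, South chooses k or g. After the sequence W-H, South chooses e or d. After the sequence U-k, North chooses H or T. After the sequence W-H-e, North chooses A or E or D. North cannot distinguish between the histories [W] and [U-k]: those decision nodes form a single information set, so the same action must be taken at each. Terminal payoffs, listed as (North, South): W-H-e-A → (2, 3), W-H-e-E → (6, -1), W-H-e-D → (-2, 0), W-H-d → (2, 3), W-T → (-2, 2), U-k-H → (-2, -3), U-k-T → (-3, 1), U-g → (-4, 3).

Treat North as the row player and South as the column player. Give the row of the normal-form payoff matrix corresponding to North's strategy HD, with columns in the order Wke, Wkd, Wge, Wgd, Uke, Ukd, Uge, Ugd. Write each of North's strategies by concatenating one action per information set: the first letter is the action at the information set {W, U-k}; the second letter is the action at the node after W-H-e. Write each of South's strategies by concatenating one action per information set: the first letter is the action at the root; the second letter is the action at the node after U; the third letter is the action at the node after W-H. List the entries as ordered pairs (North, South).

(-2,0) (2,3) (-2,0) (2,3) (-2,-3) (-2,-3) (-4,3) (-4,3)

vs Wke: South plays W → North plays H at [W] → South plays e at [W-H] → North plays D at [W-H-e] → (-2, 0)
vs Wkd: South plays W → North plays H at [W] → South plays d at [W-H] → (2, 3)
vs Wge: South plays W → North plays H at [W] → South plays e at [W-H] → North plays D at [W-H-e] → (-2, 0)
vs Wgd: South plays W → North plays H at [W] → South plays d at [W-H] → (2, 3)
vs Uke: South plays U → South plays k at [U] → North plays H at [U-k] → (-2, -3)
vs Ukd: South plays U → South plays k at [U] → North plays H at [U-k] → (-2, -3)
vs Uge: South plays U → South plays g at [U] → (-4, 3)
vs Ugd: South plays U → South plays g at [U] → (-4, 3)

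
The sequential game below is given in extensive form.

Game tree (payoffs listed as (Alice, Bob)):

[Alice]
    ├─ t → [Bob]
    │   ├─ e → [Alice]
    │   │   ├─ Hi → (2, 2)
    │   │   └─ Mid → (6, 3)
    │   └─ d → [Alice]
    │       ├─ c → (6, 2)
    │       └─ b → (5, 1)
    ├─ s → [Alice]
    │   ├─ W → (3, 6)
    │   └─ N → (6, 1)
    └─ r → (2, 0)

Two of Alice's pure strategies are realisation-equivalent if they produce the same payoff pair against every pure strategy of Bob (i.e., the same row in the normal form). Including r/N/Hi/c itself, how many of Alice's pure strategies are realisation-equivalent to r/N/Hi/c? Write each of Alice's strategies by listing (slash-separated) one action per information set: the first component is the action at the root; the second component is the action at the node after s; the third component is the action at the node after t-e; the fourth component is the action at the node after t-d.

8

Row for r/N/Hi/c (columns e, d): (2,0) (2,0).
Under r/N/Hi/c, Alice's choice at the node after s and at the node after t-e and at the node after t-d can never be reached regardless of what Bob does, so varying those choices leaves every outcome unchanged.
Holding the reachable choices fixed and varying the unreachable ones freely already gives 2 × 2 × 2 = 8 equivalent strategies.
No other strategy reproduces this row, so those 8 are the full class: r/W/Hi/c, r/W/Hi/b, r/W/Mid/c, r/W/Mid/b, r/N/Hi/c, r/N/Hi/b, r/N/Mid/c, r/N/Mid/b.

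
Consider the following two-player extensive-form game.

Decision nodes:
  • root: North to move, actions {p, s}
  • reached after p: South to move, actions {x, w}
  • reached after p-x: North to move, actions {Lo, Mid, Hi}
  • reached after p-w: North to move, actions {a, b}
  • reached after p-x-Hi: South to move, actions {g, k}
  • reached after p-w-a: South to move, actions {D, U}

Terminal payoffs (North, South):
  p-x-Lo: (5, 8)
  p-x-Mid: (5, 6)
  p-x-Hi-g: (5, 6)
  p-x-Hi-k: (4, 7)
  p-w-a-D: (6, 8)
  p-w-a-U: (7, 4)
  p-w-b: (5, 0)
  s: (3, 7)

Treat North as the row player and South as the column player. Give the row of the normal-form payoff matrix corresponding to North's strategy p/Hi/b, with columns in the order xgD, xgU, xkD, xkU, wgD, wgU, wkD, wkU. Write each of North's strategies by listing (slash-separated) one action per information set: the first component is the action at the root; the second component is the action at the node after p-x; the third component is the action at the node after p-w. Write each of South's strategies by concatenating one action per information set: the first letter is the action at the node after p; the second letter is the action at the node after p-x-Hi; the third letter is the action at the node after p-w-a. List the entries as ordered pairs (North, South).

(5,6) (5,6) (4,7) (4,7) (5,0) (5,0) (5,0) (5,0)

vs xgD: North plays p → South plays x at [p] → North plays Hi at [p-x] → South plays g at [p-x-Hi] → (5, 6)
vs xgU: North plays p → South plays x at [p] → North plays Hi at [p-x] → South plays g at [p-x-Hi] → (5, 6)
vs xkD: North plays p → South plays x at [p] → North plays Hi at [p-x] → South plays k at [p-x-Hi] → (4, 7)
vs xkU: North plays p → South plays x at [p] → North plays Hi at [p-x] → South plays k at [p-x-Hi] → (4, 7)
vs wgD: North plays p → South plays w at [p] → North plays b at [p-w] → (5, 0)
vs wgU: North plays p → South plays w at [p] → North plays b at [p-w] → (5, 0)
vs wkD: North plays p → South plays w at [p] → North plays b at [p-w] → (5, 0)
vs wkU: North plays p → South plays w at [p] → North plays b at [p-w] → (5, 0)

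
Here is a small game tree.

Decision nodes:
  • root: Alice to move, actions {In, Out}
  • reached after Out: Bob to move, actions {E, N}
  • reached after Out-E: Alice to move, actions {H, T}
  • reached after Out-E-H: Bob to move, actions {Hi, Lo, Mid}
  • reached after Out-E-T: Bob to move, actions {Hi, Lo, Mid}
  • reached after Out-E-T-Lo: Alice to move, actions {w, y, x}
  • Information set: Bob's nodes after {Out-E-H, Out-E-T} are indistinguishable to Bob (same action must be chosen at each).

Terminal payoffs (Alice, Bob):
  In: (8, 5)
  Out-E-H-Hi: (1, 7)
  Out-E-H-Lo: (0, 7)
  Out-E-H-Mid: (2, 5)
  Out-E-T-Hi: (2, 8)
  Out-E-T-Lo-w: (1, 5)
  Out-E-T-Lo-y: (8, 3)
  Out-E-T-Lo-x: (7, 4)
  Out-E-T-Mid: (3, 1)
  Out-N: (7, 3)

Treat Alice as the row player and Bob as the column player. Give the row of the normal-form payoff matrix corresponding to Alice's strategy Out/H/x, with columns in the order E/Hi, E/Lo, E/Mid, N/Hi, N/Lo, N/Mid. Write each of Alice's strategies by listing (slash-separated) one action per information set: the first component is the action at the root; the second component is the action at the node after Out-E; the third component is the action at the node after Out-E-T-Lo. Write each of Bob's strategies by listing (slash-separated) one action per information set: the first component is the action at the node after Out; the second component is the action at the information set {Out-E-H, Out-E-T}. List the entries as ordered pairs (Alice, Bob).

vs E/Hi: Alice plays Out → Bob plays E at [Out] → Alice plays H at [Out-E] → Bob plays Hi at [Out-E-H] → (1, 7)
vs E/Lo: Alice plays Out → Bob plays E at [Out] → Alice plays H at [Out-E] → Bob plays Lo at [Out-E-H] → (0, 7)
vs E/Mid: Alice plays Out → Bob plays E at [Out] → Alice plays H at [Out-E] → Bob plays Mid at [Out-E-H] → (2, 5)
vs N/Hi: Alice plays Out → Bob plays N at [Out] → (7, 3)
vs N/Lo: Alice plays Out → Bob plays N at [Out] → (7, 3)
vs N/Mid: Alice plays Out → Bob plays N at [Out] → (7, 3)

(1,7) (0,7) (2,5) (7,3) (7,3) (7,3)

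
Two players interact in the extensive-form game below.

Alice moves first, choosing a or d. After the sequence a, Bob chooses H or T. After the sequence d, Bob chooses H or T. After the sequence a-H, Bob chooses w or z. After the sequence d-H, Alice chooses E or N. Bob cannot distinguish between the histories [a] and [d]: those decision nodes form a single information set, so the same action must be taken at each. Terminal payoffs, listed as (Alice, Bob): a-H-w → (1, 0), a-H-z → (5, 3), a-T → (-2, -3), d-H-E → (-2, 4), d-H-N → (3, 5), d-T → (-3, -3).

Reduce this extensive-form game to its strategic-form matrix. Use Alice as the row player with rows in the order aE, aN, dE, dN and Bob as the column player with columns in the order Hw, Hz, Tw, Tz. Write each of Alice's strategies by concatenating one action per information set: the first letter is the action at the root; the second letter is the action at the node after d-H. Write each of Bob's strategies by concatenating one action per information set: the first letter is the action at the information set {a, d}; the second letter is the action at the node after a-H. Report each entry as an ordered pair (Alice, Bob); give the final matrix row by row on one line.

aE: (1,0) (5,3) (-2,-3) (-2,-3) | aN: (1,0) (5,3) (-2,-3) (-2,-3) | dE: (-2,4) (-2,4) (-3,-3) (-3,-3) | dN: (3,5) (3,5) (-3,-3) (-3,-3)

Row aE: Hw→(1,0), Hz→(5,3), Tw→(-2,-3), Tz→(-2,-3)
Row aN: Hw→(1,0), Hz→(5,3), Tw→(-2,-3), Tz→(-2,-3)
Row dE: Hw→(-2,4), Hz→(-2,4), Tw→(-3,-3), Tz→(-3,-3)
Row dN: Hw→(3,5), Hz→(3,5), Tw→(-3,-3), Tz→(-3,-3)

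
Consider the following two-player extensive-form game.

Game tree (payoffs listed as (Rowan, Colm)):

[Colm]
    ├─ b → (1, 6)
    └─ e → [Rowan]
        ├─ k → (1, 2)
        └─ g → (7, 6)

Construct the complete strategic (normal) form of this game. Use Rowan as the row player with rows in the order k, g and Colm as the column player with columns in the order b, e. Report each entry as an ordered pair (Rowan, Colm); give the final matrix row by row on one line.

            b        e
   k    (1,6)    (1,2)
   g    (1,6)    (7,6)

k: (1,6) (1,2) | g: (1,6) (7,6)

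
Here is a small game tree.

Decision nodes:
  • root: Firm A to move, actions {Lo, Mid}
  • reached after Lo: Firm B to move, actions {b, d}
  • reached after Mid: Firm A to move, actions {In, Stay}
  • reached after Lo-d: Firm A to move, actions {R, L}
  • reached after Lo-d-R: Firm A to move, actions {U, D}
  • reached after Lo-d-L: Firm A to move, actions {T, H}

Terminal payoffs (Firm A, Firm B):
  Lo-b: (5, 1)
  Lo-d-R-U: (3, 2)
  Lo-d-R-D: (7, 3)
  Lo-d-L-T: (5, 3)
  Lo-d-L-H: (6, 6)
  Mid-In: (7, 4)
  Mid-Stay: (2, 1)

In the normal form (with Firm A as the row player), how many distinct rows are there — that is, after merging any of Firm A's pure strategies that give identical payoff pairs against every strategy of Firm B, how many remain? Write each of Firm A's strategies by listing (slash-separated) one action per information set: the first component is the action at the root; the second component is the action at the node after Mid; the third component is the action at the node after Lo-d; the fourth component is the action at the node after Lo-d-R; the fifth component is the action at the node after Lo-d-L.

6

Firm A has 32 pure strategies: Lo/In/R/U/T, Lo/In/R/U/H, Lo/In/R/D/T, Lo/In/R/D/H, Lo/In/L/U/T, Lo/In/L/U/H, Lo/In/L/D/T, Lo/In/L/D/H, Lo/Stay/R/U/T, Lo/Stay/R/U/H, Lo/Stay/R/D/T, Lo/Stay/R/D/H, Lo/Stay/L/U/T, Lo/Stay/L/U/H, Lo/Stay/L/D/T, Lo/Stay/L/D/H, Mid/In/R/U/T, Mid/In/R/U/H, Mid/In/R/D/T, Mid/In/R/D/H, Mid/In/L/U/T, Mid/In/L/U/H, Mid/In/L/D/T, Mid/In/L/D/H, Mid/Stay/R/U/T, Mid/Stay/R/U/H, Mid/Stay/R/D/T, Mid/Stay/R/D/H, Mid/Stay/L/U/T, Mid/Stay/L/U/H, Mid/Stay/L/D/T, Mid/Stay/L/D/H. Columns: b, d.
{Lo/In/R/U/T, Lo/In/R/U/H, Lo/Stay/R/U/T, Lo/Stay/R/U/H} → row (5,1) (3,2)
{Lo/In/R/D/T, Lo/In/R/D/H, Lo/Stay/R/D/T, Lo/Stay/R/D/H} → row (5,1) (7,3)
{Lo/In/L/U/T, Lo/In/L/D/T, Lo/Stay/L/U/T, Lo/Stay/L/D/T} → row (5,1) (5,3)
{Lo/In/L/U/H, Lo/In/L/D/H, Lo/Stay/L/U/H, Lo/Stay/L/D/H} → row (5,1) (6,6)
{Mid/In/R/U/T, Mid/In/R/U/H, Mid/In/R/D/T, Mid/In/R/D/H, Mid/In/L/U/T, Mid/In/L/U/H, Mid/In/L/D/T, Mid/In/L/D/H} → row (7,4) (7,4)
{Mid/Stay/R/U/T, Mid/Stay/R/U/H, Mid/Stay/R/D/T, Mid/Stay/R/D/H, Mid/Stay/L/U/T, Mid/Stay/L/U/H, Mid/Stay/L/D/T, Mid/Stay/L/D/H} → row (2,1) (2,1)
That's 6 distinct rows out of 32 strategies.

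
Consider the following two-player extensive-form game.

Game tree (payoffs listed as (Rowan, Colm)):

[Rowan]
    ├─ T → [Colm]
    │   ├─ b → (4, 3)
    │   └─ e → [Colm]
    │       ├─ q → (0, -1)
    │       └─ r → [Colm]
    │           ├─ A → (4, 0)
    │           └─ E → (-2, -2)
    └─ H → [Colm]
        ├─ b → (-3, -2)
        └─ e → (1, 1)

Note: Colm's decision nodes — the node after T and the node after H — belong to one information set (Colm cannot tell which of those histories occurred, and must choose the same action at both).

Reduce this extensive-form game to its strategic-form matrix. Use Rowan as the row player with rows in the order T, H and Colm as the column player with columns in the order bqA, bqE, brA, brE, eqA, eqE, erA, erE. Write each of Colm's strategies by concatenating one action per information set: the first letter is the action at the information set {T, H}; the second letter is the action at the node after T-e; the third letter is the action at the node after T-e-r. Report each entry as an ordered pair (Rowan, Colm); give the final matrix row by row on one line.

T: (4,3) (4,3) (4,3) (4,3) (0,-1) (0,-1) (4,0) (-2,-2) | H: (-3,-2) (-3,-2) (-3,-2) (-3,-2) (1,1) (1,1) (1,1) (1,1)

          bqA      bqE      brA      brE      eqA      eqE      erA      erE
   T    (4,3)    (4,3)    (4,3)    (4,3)   (0,-1)   (0,-1)    (4,0)  (-2,-2)
   H  (-3,-2)  (-3,-2)  (-3,-2)  (-3,-2)    (1,1)    (1,1)    (1,1)    (1,1)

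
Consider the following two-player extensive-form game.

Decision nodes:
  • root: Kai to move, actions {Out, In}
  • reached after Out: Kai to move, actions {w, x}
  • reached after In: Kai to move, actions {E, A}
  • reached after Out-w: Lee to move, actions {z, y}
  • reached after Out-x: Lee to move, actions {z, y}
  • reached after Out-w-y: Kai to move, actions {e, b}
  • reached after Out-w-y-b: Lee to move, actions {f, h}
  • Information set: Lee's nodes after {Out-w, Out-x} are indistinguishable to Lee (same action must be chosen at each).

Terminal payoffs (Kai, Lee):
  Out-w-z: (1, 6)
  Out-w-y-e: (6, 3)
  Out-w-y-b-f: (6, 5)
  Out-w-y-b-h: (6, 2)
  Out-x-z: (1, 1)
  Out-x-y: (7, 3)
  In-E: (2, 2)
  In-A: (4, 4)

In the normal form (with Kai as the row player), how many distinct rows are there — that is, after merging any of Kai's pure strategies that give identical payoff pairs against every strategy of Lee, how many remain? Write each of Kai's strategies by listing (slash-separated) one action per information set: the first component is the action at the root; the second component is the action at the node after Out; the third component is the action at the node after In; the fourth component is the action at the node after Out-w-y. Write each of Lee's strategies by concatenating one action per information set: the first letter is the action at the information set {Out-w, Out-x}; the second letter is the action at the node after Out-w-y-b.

Kai has 16 pure strategies: Out/w/E/e, Out/w/E/b, Out/w/A/e, Out/w/A/b, Out/x/E/e, Out/x/E/b, Out/x/A/e, Out/x/A/b, In/w/E/e, In/w/E/b, In/w/A/e, In/w/A/b, In/x/E/e, In/x/E/b, In/x/A/e, In/x/A/b. Columns: zf, zh, yf, yh.
{Out/w/E/e, Out/w/A/e} → row (1,6) (1,6) (6,3) (6,3)
{Out/w/E/b, Out/w/A/b} → row (1,6) (1,6) (6,5) (6,2)
{Out/x/E/e, Out/x/E/b, Out/x/A/e, Out/x/A/b} → row (1,1) (1,1) (7,3) (7,3)
{In/w/E/e, In/w/E/b, In/x/E/e, In/x/E/b} → row (2,2) (2,2) (2,2) (2,2)
{In/w/A/e, In/w/A/b, In/x/A/e, In/x/A/b} → row (4,4) (4,4) (4,4) (4,4)
That's 5 distinct rows out of 16 strategies.

5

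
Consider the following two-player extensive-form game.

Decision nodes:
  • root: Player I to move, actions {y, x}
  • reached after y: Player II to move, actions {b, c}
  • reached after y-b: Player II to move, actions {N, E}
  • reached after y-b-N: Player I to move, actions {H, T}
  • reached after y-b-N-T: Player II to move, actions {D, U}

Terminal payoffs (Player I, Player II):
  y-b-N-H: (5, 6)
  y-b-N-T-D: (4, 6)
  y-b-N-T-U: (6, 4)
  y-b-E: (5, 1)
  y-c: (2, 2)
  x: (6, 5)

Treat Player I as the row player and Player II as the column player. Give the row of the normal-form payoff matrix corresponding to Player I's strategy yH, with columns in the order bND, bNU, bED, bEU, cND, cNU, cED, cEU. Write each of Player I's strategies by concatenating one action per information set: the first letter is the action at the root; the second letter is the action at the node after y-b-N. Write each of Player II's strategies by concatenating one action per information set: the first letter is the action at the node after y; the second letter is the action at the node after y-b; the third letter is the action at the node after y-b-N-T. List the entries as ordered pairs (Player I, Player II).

vs bND: Player I plays y → Player II plays b at [y] → Player II plays N at [y-b] → Player I plays H at [y-b-N] → (5, 6)
vs bNU: Player I plays y → Player II plays b at [y] → Player II plays N at [y-b] → Player I plays H at [y-b-N] → (5, 6)
vs bED: Player I plays y → Player II plays b at [y] → Player II plays E at [y-b] → (5, 1)
vs bEU: Player I plays y → Player II plays b at [y] → Player II plays E at [y-b] → (5, 1)
vs cND: Player I plays y → Player II plays c at [y] → (2, 2)
vs cNU: Player I plays y → Player II plays c at [y] → (2, 2)
vs cED: Player I plays y → Player II plays c at [y] → (2, 2)
vs cEU: Player I plays y → Player II plays c at [y] → (2, 2)

(5,6) (5,6) (5,1) (5,1) (2,2) (2,2) (2,2) (2,2)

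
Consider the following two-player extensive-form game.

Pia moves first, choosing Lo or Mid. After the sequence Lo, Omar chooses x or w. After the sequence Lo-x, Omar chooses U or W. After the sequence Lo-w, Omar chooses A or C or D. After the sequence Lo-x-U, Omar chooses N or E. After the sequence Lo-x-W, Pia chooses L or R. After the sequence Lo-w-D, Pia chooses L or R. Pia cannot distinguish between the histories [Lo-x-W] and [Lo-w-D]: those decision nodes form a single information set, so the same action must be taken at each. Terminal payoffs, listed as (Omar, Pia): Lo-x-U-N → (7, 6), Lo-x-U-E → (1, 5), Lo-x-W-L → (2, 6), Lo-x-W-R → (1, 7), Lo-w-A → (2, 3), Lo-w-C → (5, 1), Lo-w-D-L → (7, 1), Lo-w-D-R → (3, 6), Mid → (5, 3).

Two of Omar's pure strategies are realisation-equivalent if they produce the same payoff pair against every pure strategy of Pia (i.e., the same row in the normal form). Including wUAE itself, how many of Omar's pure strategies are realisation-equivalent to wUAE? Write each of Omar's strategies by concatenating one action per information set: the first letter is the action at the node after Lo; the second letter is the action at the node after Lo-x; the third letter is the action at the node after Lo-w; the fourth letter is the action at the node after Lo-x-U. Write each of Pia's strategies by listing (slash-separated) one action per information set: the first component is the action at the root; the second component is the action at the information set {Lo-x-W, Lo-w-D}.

4

Row for wUAE (columns Lo/L, Lo/R, Mid/L, Mid/R): (2,3) (2,3) (5,3) (5,3).
Under wUAE, Omar's choice at the node after Lo-x and at the node after Lo-x-U can never be reached regardless of what Pia does, so varying those choices leaves every outcome unchanged.
Holding the reachable choices fixed and varying the unreachable ones freely already gives 2 × 2 = 4 equivalent strategies.
No other strategy reproduces this row, so those 4 are the full class: wUAN, wUAE, wWAN, wWAE.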